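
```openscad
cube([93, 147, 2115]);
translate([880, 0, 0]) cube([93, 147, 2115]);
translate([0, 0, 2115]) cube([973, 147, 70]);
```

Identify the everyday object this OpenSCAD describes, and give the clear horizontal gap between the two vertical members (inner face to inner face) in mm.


A door frame. The clear opening width is 787 mm.

Two 2115 mm tall posts with a header on top — a door frame. The left jamb is 93 mm wide at x = 0; the right jamb starts at x = 880. The clear opening is 880 − 93 = 787 mm.


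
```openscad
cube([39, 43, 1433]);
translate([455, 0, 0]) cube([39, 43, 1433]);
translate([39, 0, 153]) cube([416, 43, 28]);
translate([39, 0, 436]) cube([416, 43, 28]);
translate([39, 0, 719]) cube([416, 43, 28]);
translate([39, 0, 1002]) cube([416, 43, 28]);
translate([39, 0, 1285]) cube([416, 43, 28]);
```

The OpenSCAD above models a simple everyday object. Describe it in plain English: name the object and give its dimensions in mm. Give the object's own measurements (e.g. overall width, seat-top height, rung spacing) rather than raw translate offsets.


A straight ladder. Two 39×43 mm vertical rails, 1433 mm tall, stand 494 mm apart (outside-to-outside) with their front faces coplanar on the −y side. 5 rungs, each 43 mm deep and 28 mm tall, span between the inner faces of the rails, front faces flush with the rails. The lowest rung's underside is at z = 153 mm and rungs are spaced 283 mm apart (underside to underside).


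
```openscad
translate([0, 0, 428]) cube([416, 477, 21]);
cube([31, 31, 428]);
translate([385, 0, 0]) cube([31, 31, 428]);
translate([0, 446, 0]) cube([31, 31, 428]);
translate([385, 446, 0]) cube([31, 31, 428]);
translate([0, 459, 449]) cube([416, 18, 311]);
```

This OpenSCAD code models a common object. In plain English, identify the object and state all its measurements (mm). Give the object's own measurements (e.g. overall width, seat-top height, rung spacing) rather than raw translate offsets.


A chair. The seat is a 416×477×21 mm slab with its top at z = 449 mm, on four 31×31 mm corner legs (flush with the seat edges, standing on z = 0). A flat backrest 18 mm thick, 311 mm tall, spans the full seat width and rises from the seat top along its +y edge, rear face flush with the rear of the seat.


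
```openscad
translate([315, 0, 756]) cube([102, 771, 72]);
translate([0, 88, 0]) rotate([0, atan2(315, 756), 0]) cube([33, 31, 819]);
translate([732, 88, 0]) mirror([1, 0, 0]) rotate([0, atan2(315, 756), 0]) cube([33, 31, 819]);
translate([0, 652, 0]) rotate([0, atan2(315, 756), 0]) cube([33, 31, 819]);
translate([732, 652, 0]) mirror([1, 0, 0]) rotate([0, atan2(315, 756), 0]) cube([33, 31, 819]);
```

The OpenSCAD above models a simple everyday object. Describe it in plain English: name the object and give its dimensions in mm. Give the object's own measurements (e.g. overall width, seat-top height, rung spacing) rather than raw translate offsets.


A sawhorse. A 102×771×72 mm beam (x, y, z) sits on two A-frame leg pairs. Each pair is two raked legs of 33×31 mm section (31 mm along y) splaying symmetrically in x. Each leg rises 756 mm vertically over 315 mm of horizontal reach and is 819 mm long along its own axis. Every leg's outer bottom edge rests on the floor and its outer top edge meets a bottom edge of the beam — the left legs (tilting toward +x) meet the beam's −x bottom edge, the right legs (their mirror images, tilting toward −x) meet its +x bottom edge — so the leg tops tuck under the beam, the beam's underside is 756 mm above the floor, and the feet are 732 mm apart outside-to-outside with the beam centred between them. The two leg pairs are set in 88 mm from either end of the beam.


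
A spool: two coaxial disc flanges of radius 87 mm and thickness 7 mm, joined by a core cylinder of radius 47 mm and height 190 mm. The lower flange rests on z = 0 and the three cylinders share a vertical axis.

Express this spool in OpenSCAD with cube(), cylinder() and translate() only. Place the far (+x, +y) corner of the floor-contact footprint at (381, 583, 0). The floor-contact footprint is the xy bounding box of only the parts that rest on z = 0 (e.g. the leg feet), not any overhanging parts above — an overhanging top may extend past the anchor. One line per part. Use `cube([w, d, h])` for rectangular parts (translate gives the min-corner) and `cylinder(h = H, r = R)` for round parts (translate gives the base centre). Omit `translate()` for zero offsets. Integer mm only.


translate([294, 496, 0]) cylinder(h = 7, r = 87);
translate([294, 496, 7]) cylinder(h = 190, r = 47);
translate([294, 496, 197]) cylinder(h = 7, r = 87);


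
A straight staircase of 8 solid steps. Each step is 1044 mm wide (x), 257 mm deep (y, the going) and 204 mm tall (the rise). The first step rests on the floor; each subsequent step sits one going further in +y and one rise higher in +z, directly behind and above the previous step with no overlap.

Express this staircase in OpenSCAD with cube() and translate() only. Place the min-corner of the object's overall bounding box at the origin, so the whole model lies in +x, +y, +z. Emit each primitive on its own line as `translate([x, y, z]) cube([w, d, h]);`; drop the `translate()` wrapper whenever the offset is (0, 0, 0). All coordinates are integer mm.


cube([1044, 257, 204]);
translate([0, 257, 204]) cube([1044, 257, 204]);
translate([0, 514, 408]) cube([1044, 257, 204]);
translate([0, 771, 612]) cube([1044, 257, 204]);
translate([0, 1028, 816]) cube([1044, 257, 204]);
translate([0, 1285, 1020]) cube([1044, 257, 204]);
translate([0, 1542, 1224]) cube([1044, 257, 204]);
translate([0, 1799, 1428]) cube([1044, 257, 204]);


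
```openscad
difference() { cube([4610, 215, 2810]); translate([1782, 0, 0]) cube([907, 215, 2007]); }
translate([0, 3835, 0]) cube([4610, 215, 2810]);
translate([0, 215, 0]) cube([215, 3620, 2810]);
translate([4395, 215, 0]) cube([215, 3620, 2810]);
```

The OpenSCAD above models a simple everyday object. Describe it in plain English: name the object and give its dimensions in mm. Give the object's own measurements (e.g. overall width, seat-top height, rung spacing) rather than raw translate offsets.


A single room: four walls, each 2810 mm tall and 215 mm thick, enclosing an outside footprint 4610×4050 mm (x × y), no floor or roof. The front and back walls (−y and +y sides) run the full x-width; the side walls fit between their inner faces. A door opening 907 mm wide and 2007 mm tall is cut through the front wall from the floor up, its −x edge 1782 mm from the wall's −x end.


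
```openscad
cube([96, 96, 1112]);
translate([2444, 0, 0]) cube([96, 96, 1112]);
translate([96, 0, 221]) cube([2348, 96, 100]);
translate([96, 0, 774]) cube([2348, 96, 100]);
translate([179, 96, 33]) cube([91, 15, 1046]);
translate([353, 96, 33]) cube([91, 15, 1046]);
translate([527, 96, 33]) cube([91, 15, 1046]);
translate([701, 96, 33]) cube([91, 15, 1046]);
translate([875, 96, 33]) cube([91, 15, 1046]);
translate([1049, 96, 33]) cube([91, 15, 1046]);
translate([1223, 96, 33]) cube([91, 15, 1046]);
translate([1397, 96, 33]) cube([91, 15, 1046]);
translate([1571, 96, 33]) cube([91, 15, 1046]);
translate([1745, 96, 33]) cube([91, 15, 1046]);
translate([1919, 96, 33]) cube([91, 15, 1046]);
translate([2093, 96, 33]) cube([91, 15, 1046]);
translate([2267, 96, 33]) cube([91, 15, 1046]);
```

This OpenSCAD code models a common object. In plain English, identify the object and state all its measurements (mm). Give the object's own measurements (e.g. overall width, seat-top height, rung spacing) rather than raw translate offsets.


A fence section. Two 96×96 mm posts, 1112 mm tall, stand on the floor with a clear span of 2348 mm between their inner faces. Two horizontal rails of 96×100 mm section span the gap between the posts with their undersides at z = 221 mm and z = 774 mm, flush with the posts' −y face. 13 pickets, each 91 mm wide, 15 mm thick and 1046 mm tall, are fixed to the +y face of the rails with their bottoms at z = 33 mm, spaced across the span with a 83 mm gap after the −x post and between neighbouring pickets, with 86 mm left before the +x post.


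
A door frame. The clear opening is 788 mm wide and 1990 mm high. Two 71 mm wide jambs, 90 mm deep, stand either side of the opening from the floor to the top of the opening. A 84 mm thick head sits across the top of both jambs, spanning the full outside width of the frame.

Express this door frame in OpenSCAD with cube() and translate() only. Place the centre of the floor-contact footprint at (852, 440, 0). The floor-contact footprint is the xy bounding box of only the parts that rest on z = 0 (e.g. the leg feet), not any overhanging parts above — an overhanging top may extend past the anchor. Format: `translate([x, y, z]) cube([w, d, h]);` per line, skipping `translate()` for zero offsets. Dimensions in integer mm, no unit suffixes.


translate([387, 395, 0]) cube([71, 90, 1990]);
translate([1246, 395, 0]) cube([71, 90, 1990]);
translate([387, 395, 1990]) cube([930, 90, 84]);


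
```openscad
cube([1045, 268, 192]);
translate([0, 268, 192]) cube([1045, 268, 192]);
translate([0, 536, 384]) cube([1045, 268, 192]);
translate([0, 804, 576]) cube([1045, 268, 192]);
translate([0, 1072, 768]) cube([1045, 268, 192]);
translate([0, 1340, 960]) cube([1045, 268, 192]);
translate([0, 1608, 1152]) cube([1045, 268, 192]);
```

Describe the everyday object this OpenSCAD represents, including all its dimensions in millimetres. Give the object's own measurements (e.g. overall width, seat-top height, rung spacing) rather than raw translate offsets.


A straight staircase of 7 solid steps. Each step is 1045 mm wide (x), 268 mm deep (y, the going) and 192 mm tall (the rise). The first step rests on the floor; each subsequent step sits one going further in +y and one rise higher in +z, directly behind and above the previous step with no overlap.


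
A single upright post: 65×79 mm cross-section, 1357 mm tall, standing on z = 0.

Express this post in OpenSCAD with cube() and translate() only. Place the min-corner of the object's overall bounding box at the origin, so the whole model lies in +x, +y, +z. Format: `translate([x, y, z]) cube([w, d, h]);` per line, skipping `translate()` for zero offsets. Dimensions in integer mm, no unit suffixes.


cube([65, 79, 1357]);


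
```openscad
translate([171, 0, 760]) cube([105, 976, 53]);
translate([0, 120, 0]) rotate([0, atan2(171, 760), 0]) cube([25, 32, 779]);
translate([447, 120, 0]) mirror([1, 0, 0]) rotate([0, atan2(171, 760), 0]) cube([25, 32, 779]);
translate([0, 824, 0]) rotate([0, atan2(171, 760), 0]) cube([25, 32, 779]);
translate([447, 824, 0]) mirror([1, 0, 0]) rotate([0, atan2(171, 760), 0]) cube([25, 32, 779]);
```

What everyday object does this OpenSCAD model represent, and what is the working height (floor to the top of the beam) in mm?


A sawhorse. The overall height is 813 mm.

A beam across two mirrored pairs of raked legs — a sawhorse. The beam's underside is at z = 760 (matching the legs' vertical rise in atan2(171, 760)) and the beam is 53 mm tall, so its top is at 760 + 53 = 813 mm. The raked legs top out at the beam's underside, so that is the highest point.


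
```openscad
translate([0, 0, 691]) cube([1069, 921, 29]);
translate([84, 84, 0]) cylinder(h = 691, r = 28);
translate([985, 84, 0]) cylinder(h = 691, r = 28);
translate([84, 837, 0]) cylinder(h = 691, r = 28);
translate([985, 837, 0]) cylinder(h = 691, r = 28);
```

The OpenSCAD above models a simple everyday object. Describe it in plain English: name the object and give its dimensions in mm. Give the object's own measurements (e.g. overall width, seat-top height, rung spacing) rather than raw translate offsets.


A rectangular dining table. The top is 1069×921×29 mm with its upper surface at z = 720 mm. It stands on four round legs of 56 mm diameter, each leg's bounding box inset 56 mm from the nearest pair of top edges, running from the floor to the underside of the top.


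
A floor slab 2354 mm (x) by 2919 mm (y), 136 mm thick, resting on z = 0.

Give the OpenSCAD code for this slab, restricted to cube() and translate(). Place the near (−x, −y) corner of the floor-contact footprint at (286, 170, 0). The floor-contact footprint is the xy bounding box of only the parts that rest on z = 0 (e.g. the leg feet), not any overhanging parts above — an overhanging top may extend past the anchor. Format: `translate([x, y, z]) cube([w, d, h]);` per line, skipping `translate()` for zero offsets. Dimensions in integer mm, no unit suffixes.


translate([286, 170, 0]) cube([2354, 2919, 136]);


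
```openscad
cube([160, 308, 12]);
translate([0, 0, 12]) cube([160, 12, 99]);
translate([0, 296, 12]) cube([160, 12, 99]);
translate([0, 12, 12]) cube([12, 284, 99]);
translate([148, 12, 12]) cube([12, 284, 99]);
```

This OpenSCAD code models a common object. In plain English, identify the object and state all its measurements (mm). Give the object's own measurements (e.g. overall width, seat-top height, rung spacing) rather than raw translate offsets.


An open-topped rectangular box: outside dimensions 160×308×111 mm, with a uniform wall and base thickness of 12 mm. The base is a full 160×308 slab on the floor; four walls sit on top of the base. The front and back walls (the −y and +y sides) span the full width; the two side walls fit between them.


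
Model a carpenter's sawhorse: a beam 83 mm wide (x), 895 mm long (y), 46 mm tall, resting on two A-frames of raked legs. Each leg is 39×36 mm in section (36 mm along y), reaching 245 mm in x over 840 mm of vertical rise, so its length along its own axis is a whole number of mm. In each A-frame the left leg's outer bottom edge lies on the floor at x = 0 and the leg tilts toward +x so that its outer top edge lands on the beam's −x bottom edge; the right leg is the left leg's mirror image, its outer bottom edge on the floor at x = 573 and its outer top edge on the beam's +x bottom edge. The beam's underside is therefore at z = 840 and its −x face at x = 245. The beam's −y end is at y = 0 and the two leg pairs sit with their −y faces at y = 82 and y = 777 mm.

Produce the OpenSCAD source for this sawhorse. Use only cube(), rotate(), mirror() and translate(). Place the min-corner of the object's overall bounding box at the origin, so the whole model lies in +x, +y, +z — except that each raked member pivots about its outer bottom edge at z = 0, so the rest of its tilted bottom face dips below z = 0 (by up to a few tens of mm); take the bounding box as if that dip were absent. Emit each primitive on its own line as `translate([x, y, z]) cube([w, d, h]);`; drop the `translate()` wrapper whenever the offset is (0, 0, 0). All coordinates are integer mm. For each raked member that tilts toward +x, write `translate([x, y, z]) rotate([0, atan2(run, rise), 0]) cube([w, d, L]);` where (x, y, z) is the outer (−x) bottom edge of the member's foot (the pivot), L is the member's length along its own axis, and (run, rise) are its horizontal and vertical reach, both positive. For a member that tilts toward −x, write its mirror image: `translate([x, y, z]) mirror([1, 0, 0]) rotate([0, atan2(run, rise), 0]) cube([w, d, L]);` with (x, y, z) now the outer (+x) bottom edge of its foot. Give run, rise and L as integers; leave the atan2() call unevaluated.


// leg length = √(245² + 840²) = 875
// right-leg outer foot x = 2·245 + 83 = 573
// beam min-corner = (245, 0, 840)
translate([245, 0, 840]) cube([83, 895, 46]);
translate([0, 82, 0]) rotate([0, atan2(245, 840), 0]) cube([39, 36, 875]);
translate([573, 82, 0]) mirror([1, 0, 0]) rotate([0, atan2(245, 840), 0]) cube([39, 36, 875]);
translate([0, 777, 0]) rotate([0, atan2(245, 840), 0]) cube([39, 36, 875]);
translate([573, 777, 0]) mirror([1, 0, 0]) rotate([0, atan2(245, 840), 0]) cube([39, 36, 875]);


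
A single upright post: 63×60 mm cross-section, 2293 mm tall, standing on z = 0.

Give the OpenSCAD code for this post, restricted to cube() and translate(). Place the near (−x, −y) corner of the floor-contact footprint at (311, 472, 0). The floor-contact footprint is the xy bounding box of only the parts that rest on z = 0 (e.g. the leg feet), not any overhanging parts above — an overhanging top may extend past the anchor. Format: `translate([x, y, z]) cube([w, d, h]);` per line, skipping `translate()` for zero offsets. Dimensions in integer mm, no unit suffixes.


translate([311, 472, 0]) cube([63, 60, 2293]);


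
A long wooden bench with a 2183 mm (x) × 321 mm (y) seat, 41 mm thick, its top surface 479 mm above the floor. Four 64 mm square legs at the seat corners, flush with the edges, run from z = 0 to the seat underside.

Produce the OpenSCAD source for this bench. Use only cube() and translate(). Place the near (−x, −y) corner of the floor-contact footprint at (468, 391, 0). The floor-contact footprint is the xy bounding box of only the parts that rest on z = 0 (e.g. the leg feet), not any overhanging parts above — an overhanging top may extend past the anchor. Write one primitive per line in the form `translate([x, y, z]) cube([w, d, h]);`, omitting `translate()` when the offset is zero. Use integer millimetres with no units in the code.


translate([468, 391, 438]) cube([2183, 321, 41]);
translate([468, 391, 0]) cube([64, 64, 438]);
translate([468, 648, 0]) cube([64, 64, 438]);
translate([2587, 391, 0]) cube([64, 64, 438]);
translate([2587, 648, 0]) cube([64, 64, 438]);


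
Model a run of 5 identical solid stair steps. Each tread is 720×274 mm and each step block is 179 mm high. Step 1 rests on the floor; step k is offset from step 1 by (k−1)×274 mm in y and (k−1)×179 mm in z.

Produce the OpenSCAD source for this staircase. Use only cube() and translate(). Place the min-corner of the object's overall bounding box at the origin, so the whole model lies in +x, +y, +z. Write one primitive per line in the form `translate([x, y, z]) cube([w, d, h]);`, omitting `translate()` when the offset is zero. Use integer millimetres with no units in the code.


cube([720, 274, 179]);
translate([0, 274, 179]) cube([720, 274, 179]);
translate([0, 548, 358]) cube([720, 274, 179]);
translate([0, 822, 537]) cube([720, 274, 179]);
translate([0, 1096, 716]) cube([720, 274, 179]);


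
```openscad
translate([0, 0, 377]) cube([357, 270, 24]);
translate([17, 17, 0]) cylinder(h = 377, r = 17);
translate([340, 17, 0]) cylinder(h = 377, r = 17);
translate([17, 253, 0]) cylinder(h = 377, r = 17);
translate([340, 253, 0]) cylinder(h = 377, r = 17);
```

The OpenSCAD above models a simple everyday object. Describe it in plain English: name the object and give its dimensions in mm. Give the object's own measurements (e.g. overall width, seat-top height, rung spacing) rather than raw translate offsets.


A four-legged stool. The seat is a 357×270×24 mm slab whose top surface is at z = 401 mm; four round legs, each 34 mm in diameter, run from the floor (z = 0) to the underside of the seat, each leg's axis is inset half a diameter from the nearest pair of seat edges (so the leg's bounding box is flush with the corner).


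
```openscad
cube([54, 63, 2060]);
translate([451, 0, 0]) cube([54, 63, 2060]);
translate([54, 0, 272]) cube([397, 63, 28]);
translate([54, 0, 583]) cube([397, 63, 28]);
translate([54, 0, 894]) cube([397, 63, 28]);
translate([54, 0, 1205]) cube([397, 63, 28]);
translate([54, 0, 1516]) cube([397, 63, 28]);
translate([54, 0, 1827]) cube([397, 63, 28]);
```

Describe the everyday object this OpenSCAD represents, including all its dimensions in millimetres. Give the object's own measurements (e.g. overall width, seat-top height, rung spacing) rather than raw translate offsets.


A straight ladder. Two 54×63 mm vertical rails, 2060 mm tall, stand 505 mm apart (outside-to-outside) with their front faces coplanar on the −y side. 6 rungs, each 63 mm deep and 28 mm tall, span between the inner faces of the rails, front faces flush with the rails. The lowest rung's underside is at z = 272 mm and rungs are spaced 311 mm apart (underside to underside).


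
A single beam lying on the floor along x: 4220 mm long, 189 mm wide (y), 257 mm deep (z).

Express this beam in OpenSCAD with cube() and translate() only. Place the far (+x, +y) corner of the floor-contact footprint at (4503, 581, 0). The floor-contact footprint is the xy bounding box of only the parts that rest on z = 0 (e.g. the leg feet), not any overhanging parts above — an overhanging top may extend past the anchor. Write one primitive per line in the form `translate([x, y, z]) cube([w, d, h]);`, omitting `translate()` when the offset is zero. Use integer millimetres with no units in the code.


translate([283, 392, 0]) cube([4220, 189, 257]);


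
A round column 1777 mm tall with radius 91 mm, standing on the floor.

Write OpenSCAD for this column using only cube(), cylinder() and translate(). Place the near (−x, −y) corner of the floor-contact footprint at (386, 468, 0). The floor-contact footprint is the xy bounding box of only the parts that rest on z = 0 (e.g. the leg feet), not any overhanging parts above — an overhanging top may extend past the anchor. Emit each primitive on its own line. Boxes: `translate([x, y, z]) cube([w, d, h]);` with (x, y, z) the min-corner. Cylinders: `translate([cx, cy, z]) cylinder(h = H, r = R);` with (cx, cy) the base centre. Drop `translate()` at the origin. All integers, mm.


translate([477, 559, 0]) cylinder(h = 1777, r = 91);


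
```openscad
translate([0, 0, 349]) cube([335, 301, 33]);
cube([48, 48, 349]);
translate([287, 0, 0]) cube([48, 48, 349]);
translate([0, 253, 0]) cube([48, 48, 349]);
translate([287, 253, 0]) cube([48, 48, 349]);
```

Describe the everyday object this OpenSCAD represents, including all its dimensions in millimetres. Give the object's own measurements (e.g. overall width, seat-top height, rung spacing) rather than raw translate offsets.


A simple wooden stool: a rectangular seat 335 mm (x) by 301 mm (y), 33 mm thick, top face at z = 382 mm, on four square legs, each 48×48 mm in cross-section. The legs rest on z = 0, each flush with a corner of the seat.


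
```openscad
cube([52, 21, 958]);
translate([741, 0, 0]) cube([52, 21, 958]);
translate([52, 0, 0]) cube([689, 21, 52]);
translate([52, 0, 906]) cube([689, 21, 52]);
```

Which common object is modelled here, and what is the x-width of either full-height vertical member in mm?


A picture frame. The border width is 52 mm.

Four thin pieces enclosing a rectangular opening — a picture frame. The two full-height stiles are 958 mm tall; the top rail sits at z = 906 and is 52 mm tall, so the border above the opening is 958 − 906 = 52 mm, matching the stile x-width.


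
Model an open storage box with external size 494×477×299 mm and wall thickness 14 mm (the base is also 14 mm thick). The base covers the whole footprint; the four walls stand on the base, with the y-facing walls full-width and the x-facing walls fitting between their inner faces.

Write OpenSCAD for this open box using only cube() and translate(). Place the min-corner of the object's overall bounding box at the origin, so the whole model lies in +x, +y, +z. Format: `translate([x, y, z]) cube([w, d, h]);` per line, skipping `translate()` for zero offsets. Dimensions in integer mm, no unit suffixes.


cube([494, 477, 14]);
translate([0, 0, 14]) cube([494, 14, 285]);
translate([0, 463, 14]) cube([494, 14, 285]);
translate([0, 14, 14]) cube([14, 449, 285]);
translate([480, 14, 14]) cube([14, 449, 285]);


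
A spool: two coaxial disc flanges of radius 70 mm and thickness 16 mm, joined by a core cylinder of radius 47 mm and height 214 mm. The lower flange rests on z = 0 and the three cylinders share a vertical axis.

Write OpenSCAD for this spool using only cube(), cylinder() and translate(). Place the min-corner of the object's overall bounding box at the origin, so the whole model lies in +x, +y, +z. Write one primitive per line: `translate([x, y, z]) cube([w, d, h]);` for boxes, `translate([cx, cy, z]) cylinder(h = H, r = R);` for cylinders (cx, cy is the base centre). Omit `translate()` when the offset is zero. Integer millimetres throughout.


translate([70, 70, 0]) cylinder(h = 16, r = 70);
translate([70, 70, 16]) cylinder(h = 214, r = 47);
translate([70, 70, 230]) cylinder(h = 16, r = 70);


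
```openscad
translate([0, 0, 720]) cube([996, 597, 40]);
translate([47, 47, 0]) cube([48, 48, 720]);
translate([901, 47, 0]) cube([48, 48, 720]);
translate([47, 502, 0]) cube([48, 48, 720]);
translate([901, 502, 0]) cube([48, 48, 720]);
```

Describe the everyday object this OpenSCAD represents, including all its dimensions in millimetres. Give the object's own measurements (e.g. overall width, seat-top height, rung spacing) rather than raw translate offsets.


A rectangular dining table. The top is 996×597×40 mm with its upper surface at z = 760 mm. It stands on four 48×48 mm square legs, each inset 47 mm from the nearest pair of top edges, running from the floor to the underside of the top.


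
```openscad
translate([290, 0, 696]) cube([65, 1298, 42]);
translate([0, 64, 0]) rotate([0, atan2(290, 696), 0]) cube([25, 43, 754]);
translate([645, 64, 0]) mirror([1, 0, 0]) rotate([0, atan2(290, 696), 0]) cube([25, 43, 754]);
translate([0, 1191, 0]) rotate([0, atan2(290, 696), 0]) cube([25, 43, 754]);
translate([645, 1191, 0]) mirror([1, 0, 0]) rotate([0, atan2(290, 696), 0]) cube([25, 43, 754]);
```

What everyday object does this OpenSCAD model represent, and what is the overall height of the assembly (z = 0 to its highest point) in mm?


A sawhorse. The overall height is 738 mm.

A beam across two mirrored pairs of raked legs — a sawhorse. The beam's underside is at z = 696 (matching the legs' vertical rise in atan2(290, 696)) and the beam is 42 mm tall, so its top is at 696 + 42 = 738 mm. The raked legs top out at the beam's underside, so that is the highest point.


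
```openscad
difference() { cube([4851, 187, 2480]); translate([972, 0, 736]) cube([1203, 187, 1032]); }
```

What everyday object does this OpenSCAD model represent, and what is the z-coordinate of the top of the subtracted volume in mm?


A wall with a window opening. The window head height is 1768 mm.

A wall with a rectangular opening subtracted — a window. Sill at z = 736, opening 1032 mm tall, so the head is at 736 + 1032 = 1768 mm.


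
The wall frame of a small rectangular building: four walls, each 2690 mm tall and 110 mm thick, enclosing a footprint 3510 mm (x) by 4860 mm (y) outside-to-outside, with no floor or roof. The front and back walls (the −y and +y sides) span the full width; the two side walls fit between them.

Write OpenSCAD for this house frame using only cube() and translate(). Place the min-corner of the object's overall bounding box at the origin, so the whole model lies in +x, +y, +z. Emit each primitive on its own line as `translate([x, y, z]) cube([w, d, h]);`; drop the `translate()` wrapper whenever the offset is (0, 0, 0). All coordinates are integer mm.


cube([3510, 110, 2690]);
translate([0, 4750, 0]) cube([3510, 110, 2690]);
translate([0, 110, 0]) cube([110, 4640, 2690]);
translate([3400, 110, 0]) cube([110, 4640, 2690]);


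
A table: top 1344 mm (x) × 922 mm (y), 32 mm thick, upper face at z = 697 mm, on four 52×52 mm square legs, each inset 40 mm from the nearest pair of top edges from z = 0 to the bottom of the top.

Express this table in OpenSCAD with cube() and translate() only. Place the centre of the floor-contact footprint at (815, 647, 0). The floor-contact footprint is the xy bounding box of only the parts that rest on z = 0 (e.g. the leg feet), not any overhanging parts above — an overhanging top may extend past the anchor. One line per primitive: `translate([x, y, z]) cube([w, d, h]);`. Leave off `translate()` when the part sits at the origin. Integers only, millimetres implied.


translate([143, 186, 665]) cube([1344, 922, 32]);
translate([183, 226, 0]) cube([52, 52, 665]);
translate([1395, 226, 0]) cube([52, 52, 665]);
translate([183, 1016, 0]) cube([52, 52, 665]);
translate([1395, 1016, 0]) cube([52, 52, 665]);


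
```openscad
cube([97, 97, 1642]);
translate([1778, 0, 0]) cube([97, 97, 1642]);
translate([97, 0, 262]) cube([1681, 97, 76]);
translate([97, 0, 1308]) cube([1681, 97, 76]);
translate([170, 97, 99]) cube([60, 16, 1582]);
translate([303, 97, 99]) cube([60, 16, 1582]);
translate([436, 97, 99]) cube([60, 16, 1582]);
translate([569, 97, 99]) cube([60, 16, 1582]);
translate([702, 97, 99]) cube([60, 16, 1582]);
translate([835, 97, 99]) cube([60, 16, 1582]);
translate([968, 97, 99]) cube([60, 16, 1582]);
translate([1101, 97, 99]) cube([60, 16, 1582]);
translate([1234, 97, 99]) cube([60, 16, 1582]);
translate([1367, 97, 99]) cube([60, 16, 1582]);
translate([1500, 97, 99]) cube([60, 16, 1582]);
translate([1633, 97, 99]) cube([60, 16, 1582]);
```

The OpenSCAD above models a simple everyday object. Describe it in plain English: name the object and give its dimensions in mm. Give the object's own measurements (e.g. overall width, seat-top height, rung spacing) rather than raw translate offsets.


A fence section. Two 97×97 mm posts, 1642 mm tall, stand on the floor with a clear span of 1681 mm between their inner faces. Two horizontal rails of 97×76 mm section span the gap between the posts with their undersides at z = 262 mm and z = 1308 mm, flush with the posts' −y face. 12 pickets, each 60 mm wide, 16 mm thick and 1582 mm tall, are fixed to the +y face of the rails with their bottoms at z = 99 mm, spaced across the span with a 73 mm gap after the −x post and between neighbouring pickets, with 85 mm left before the +x post.


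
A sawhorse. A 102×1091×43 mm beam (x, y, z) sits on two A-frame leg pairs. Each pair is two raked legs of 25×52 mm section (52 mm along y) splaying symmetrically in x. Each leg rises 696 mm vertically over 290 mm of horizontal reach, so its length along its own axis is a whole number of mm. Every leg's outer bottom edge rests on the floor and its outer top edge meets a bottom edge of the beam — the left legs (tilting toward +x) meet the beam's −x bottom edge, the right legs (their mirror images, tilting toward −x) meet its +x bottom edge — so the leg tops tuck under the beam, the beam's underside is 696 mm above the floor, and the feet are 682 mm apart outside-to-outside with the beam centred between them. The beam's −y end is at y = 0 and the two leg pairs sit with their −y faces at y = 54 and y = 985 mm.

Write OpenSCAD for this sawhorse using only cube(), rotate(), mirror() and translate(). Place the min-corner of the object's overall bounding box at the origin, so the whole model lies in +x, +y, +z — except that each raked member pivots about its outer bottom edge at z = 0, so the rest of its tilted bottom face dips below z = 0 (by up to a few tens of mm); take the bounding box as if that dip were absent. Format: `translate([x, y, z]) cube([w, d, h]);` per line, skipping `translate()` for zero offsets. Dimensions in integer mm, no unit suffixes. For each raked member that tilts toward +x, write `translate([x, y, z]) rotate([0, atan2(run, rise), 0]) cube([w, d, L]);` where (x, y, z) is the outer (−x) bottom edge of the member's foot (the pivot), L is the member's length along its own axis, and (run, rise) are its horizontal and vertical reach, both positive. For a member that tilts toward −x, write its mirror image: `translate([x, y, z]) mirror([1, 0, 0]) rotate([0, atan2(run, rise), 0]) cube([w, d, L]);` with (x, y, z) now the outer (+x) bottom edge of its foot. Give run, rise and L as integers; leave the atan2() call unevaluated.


// leg length = √(290² + 696²) = 754
// right-leg outer foot x = 2·290 + 102 = 682
// beam min-corner = (290, 0, 696)
translate([290, 0, 696]) cube([102, 1091, 43]);
translate([0, 54, 0]) rotate([0, atan2(290, 696), 0]) cube([25, 52, 754]);
translate([682, 54, 0]) mirror([1, 0, 0]) rotate([0, atan2(290, 696), 0]) cube([25, 52, 754]);
translate([0, 985, 0]) rotate([0, atan2(290, 696), 0]) cube([25, 52, 754]);
translate([682, 985, 0]) mirror([1, 0, 0]) rotate([0, atan2(290, 696), 0]) cube([25, 52, 754]);


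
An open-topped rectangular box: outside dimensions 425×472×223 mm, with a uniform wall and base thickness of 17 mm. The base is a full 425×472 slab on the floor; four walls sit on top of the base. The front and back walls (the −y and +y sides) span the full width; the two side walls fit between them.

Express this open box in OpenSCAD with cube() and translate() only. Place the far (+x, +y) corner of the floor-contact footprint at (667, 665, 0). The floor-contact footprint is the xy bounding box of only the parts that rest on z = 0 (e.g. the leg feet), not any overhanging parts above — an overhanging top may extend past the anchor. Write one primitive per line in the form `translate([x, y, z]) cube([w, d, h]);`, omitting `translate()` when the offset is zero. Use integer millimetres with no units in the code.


translate([242, 193, 0]) cube([425, 472, 17]);
translate([242, 193, 17]) cube([425, 17, 206]);
translate([242, 648, 17]) cube([425, 17, 206]);
translate([242, 210, 17]) cube([17, 438, 206]);
translate([650, 210, 17]) cube([17, 438, 206]);


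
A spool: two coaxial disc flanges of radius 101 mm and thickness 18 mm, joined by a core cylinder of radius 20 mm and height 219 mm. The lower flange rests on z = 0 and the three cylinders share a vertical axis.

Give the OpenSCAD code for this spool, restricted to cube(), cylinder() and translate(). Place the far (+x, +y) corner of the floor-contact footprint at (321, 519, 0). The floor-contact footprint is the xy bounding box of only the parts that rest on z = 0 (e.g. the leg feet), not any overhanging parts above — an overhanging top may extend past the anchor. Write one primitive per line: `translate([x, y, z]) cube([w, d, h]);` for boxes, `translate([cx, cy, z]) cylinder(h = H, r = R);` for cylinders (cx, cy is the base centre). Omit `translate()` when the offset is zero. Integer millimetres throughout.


translate([220, 418, 0]) cylinder(h = 18, r = 101);
translate([220, 418, 18]) cylinder(h = 219, r = 20);
translate([220, 418, 237]) cylinder(h = 18, r = 101);


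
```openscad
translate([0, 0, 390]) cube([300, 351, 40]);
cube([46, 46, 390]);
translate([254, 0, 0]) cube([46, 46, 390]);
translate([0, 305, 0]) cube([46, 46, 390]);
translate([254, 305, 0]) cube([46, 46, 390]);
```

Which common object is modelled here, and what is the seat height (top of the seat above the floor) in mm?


A stool. The seat height is 430 mm.

A 300×351×40 slab at z = 390 on four corner posts — a stool. The seat top is 390 + 40 = 430 mm.


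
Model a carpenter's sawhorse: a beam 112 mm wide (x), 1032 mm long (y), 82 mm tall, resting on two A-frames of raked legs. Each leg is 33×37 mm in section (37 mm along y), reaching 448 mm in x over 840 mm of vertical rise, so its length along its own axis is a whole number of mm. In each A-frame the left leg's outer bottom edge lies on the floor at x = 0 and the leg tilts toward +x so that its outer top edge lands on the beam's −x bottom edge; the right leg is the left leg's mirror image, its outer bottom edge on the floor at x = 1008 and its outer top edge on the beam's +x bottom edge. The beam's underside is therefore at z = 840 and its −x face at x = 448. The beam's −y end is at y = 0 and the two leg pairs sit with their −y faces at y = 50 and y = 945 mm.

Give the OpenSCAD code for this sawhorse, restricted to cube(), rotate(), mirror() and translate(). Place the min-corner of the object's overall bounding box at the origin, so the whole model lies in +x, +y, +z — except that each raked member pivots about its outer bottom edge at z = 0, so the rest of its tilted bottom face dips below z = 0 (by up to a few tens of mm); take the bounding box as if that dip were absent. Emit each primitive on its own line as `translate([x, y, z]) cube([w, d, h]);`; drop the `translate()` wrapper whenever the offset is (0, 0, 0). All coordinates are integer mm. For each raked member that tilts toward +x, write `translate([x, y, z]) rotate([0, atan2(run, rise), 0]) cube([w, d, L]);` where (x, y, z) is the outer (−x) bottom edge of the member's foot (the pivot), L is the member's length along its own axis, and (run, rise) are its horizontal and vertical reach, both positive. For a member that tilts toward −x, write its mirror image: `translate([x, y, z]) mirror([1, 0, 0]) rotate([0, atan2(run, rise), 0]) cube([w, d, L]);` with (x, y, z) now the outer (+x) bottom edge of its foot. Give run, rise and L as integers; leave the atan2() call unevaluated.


translate([448, 0, 840]) cube([112, 1032, 82]);
translate([0, 50, 0]) rotate([0, atan2(448, 840), 0]) cube([33, 37, 952]);
translate([1008, 50, 0]) mirror([1, 0, 0]) rotate([0, atan2(448, 840), 0]) cube([33, 37, 952]);
translate([0, 945, 0]) rotate([0, atan2(448, 840), 0]) cube([33, 37, 952]);
translate([1008, 945, 0]) mirror([1, 0, 0]) rotate([0, atan2(448, 840), 0]) cube([33, 37, 952]);


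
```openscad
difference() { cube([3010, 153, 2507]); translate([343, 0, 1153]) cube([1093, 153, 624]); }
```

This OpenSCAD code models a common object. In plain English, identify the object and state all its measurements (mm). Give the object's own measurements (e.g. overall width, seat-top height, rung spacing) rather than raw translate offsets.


A wall 3010 mm long (x), 153 mm thick (y), 2507 mm tall, with a rectangular window opening cut through it. The opening is 1093 mm wide and 624 mm tall; its sill is at z = 1153 mm and its near (−x) edge is 343 mm from the wall's −x end. The opening passes through the full wall thickness.


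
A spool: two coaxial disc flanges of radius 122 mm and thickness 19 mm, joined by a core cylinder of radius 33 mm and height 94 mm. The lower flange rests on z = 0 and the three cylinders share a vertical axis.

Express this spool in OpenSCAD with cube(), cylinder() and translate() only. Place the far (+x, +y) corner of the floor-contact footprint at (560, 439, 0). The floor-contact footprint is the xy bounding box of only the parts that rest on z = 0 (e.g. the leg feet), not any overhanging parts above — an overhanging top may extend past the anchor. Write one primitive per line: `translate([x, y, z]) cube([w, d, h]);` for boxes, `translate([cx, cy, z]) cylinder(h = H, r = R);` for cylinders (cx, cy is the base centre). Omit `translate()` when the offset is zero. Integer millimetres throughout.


translate([438, 317, 0]) cylinder(h = 19, r = 122);
translate([438, 317, 19]) cylinder(h = 94, r = 33);
translate([438, 317, 113]) cylinder(h = 19, r = 122);


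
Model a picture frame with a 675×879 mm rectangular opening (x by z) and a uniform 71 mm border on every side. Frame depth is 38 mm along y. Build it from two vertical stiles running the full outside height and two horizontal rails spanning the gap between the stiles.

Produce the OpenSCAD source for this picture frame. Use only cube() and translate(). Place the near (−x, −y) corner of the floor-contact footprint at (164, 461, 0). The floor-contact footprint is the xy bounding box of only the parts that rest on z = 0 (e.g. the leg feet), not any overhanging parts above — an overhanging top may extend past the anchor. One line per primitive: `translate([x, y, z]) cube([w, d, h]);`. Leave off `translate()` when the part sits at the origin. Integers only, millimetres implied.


translate([164, 461, 0]) cube([71, 38, 1021]);
translate([910, 461, 0]) cube([71, 38, 1021]);
translate([235, 461, 0]) cube([675, 38, 71]);
translate([235, 461, 950]) cube([675, 38, 71]);


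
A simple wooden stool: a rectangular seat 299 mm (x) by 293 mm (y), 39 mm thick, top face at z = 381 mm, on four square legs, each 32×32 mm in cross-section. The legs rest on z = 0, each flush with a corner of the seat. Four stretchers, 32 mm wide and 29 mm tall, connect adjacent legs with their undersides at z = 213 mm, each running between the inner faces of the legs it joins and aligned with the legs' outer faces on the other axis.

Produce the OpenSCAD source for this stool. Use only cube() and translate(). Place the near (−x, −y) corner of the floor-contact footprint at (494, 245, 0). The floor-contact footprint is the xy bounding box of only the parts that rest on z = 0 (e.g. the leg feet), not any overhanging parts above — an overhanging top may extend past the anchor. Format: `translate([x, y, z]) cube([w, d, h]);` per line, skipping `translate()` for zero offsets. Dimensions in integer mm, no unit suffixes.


translate([494, 245, 342]) cube([299, 293, 39]);
translate([494, 245, 0]) cube([32, 32, 342]);
translate([761, 245, 0]) cube([32, 32, 342]);
translate([494, 506, 0]) cube([32, 32, 342]);
translate([761, 506, 0]) cube([32, 32, 342]);
translate([526, 245, 213]) cube([235, 32, 29]);
translate([526, 506, 213]) cube([235, 32, 29]);
translate([494, 277, 213]) cube([32, 229, 29]);
translate([761, 277, 213]) cube([32, 229, 29]);
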